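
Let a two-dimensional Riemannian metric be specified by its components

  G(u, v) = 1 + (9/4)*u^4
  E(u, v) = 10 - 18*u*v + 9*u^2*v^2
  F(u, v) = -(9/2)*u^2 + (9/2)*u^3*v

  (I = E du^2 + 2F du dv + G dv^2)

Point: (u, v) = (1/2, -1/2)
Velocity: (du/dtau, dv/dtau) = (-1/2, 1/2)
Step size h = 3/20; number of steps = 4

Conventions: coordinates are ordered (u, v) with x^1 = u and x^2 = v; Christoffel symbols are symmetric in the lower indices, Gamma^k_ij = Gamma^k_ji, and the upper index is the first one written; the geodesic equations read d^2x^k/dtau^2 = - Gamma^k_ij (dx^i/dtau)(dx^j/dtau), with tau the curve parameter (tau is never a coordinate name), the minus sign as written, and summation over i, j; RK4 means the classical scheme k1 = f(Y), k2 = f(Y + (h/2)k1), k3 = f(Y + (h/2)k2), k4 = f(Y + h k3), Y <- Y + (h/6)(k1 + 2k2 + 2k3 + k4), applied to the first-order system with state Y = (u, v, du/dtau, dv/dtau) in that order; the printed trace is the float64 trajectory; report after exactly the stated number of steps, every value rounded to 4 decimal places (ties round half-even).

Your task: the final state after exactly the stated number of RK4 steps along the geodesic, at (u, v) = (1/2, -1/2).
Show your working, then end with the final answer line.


f(Y) = (du/dtau, dv/dtau, -Gamma^u_ij Y'^i Y'^j, -Gamma^v_ij Y'^i Y'^j) with the Gammas evaluated at the stage position; h = 0.150000; intermediate values shown to 6 dp
step 0: u = 0.5000, v = -0.5000, du/dtau = -0.5000, dv/dtau = 0.5000
step 1:
  k1: at (u, v) = (0.500000, -0.500000), (du/dtau, dv/dtau) = (-0.500000, 0.500000); Gamma_uuu = 0.369990, Gamma_uuv = -0.369990, Gamma_uvv = 0.000000, Gamma_vuu = -0.036999, Gamma_vuv = 0.036999, Gamma_vvv = 0.000000; k1 = (-0.500000, 0.500000, -0.277492, 0.027749)
  k2: at (u, v) = (0.462500, -0.462500), (du/dtau, dv/dtau) = (-0.520812, 0.502081); Gamma_uuu = 0.351748, Gamma_uuv = -0.351748, Gamma_uvv = 0.000000, Gamma_vuu = -0.030991, Gamma_vuv = 0.030991, Gamma_vvv = 0.000000; k2 = (-0.520812, 0.502081, -0.279367, 0.024614)
  k3: at (u, v) = (0.460939, -0.462344), (du/dtau, dv/dtau) = (-0.520953, 0.501846); Gamma_uuu = 0.351858, Gamma_uuv = -0.350789, Gamma_uvv = 0.000000, Gamma_vuu = -0.030812, Gamma_vuv = 0.030719, Gamma_vvv = 0.000000; k3 = (-0.520953, 0.501846, -0.278910, 0.024424)
  k4: at (u, v) = (0.421857, -0.424723), (du/dtau, dv/dtau) = (-0.541837, 0.503664); Gamma_uuu = 0.331785, Gamma_uuv = -0.329546, Gamma_uvv = 0.000000, Gamma_vuu = -0.025037, Gamma_vuv = 0.024868, Gamma_vvv = 0.000000; k4 = (-0.541837, 0.503664, -0.277276, 0.020924)
  Y <- Y + (h/6)(k1 + 2k2 + 2k3 + k4): u = 0.4219, v = -0.4247, du/dtau = -0.5418, dv/dtau = 0.5037
step 2:
  k1: at (u, v) = (0.421866, -0.424712), (du/dtau, dv/dtau) = (-0.541783, 0.503669); Gamma_uuu = 0.331777, Gamma_uuv = -0.329553, Gamma_uvv = 0.000000, Gamma_vuu = -0.025037, Gamma_vuv = 0.024870, Gamma_vvv = 0.000000; k1 = (-0.541783, 0.503669, -0.277242, 0.020922)
  k2: at (u, v) = (0.381232, -0.386937), (du/dtau, dv/dtau) = (-0.562576, 0.505238); Gamma_uuu = 0.309812, Gamma_uuv = -0.305244, Gamma_uvv = 0.000000, Gamma_vuu = -0.019620, Gamma_vuv = 0.019330, Gamma_vvv = 0.000000; k2 = (-0.562576, 0.505238, -0.271575, 0.017198)
  k3: at (u, v) = (0.379673, -0.386819), (du/dtau, dv/dtau) = (-0.562151, 0.504959); Gamma_uuu = 0.309883, Gamma_uuv = -0.304157, Gamma_uvv = 0.000000, Gamma_vuu = -0.019475, Gamma_vuv = 0.019115, Gamma_vvv = 0.000000; k3 = (-0.562151, 0.504959, -0.270605, 0.017006)
  k4: at (u, v) = (0.337543, -0.348968), (du/dtau, dv/dtau) = (-0.582374, 0.506220); Gamma_uuu = 0.286017, Gamma_uuv = -0.276653, Gamma_uvv = 0.000000, Gamma_vuu = -0.014577, Gamma_vuv = 0.014099, Gamma_vvv = 0.000000; k4 = (-0.582374, 0.506220, -0.260125, 0.013257)
  Y <- Y + (h/6)(k1 + 2k2 + 2k3 + k4): u = 0.3375, v = -0.3490, du/dtau = -0.5823, dv/dtau = 0.5062
step 3:
  k1: at (u, v) = (0.337526, -0.348955), (du/dtau, dv/dtau) = (-0.582326, 0.506233); Gamma_uuu = 0.286008, Gamma_uuv = -0.276641, Gamma_uvv = 0.000000, Gamma_vuu = -0.014575, Gamma_vuv = 0.014098, Gamma_vvv = 0.000000; k1 = (-0.582326, 0.506233, -0.260090, 0.013254)
  k2: at (u, v) = (0.293851, -0.310988), (du/dtau, dv/dtau) = (-0.601833, 0.507227); Gamma_uuu = 0.260262, Gamma_uuv = -0.245921, Gamma_uvv = 0.000000, Gamma_vuu = -0.010296, Gamma_vuv = 0.009728, Gamma_vvv = 0.000000; k2 = (-0.601833, 0.507227, -0.244411, 0.009669)
  k3: at (u, v) = (0.292388, -0.310913), (du/dtau, dv/dtau) = (-0.600657, 0.506959); Gamma_uuu = 0.260301, Gamma_uuv = -0.244792, Gamma_uvv = 0.000000, Gamma_vuu = -0.010199, Gamma_vuv = 0.009592, Gamma_vvv = 0.000000; k3 = (-0.600657, 0.506959, -0.242996, 0.009521)
  k4: at (u, v) = (0.247427, -0.272911), (du/dtau, dv/dtau) = (-0.618776, 0.507662); Gamma_uuu = 0.232763, Gamma_uuv = -0.211028, Gamma_uvv = 0.000000, Gamma_vuu = -0.006674, Gamma_vuv = 0.006051, Gamma_vvv = 0.000000; k4 = (-0.618776, 0.507662, -0.221701, 0.006357)
  Y <- Y + (h/6)(k1 + 2k2 + 2k3 + k4): u = 0.2474, v = -0.2729, du/dtau = -0.6187, dv/dtau = 0.5077
step 4:
  k1: at (u, v) = (0.247374, -0.272898), (du/dtau, dv/dtau) = (-0.618741, 0.507683); Gamma_uuu = 0.232755, Gamma_uuv = -0.210985, Gamma_uvv = 0.000000, Gamma_vuu = -0.006671, Gamma_vuv = 0.006047, Gamma_vvv = 0.000000; k1 = (-0.618741, 0.507683, -0.221659, 0.006353)
  k2: at (u, v) = (0.200968, -0.234822), (du/dtau, dv/dtau) = (-0.635366, 0.508160); Gamma_uuu = 0.203541, Gamma_uuv = -0.174197, Gamma_uvv = 0.000000, Gamma_vuu = -0.003925, Gamma_vuv = 0.003359, Gamma_vvv = 0.000000; k2 = (-0.635366, 0.508160, -0.194652, 0.003754)
  k3: at (u, v) = (0.199721, -0.234786), (du/dtau, dv/dtau) = (-0.633340, 0.507965); Gamma_uuu = 0.203559, Gamma_uuv = -0.173158, Gamma_uvv = 0.000000, Gamma_vuu = -0.003878, Gamma_vuv = 0.003299, Gamma_vvv = 0.000000; k3 = (-0.633340, 0.507965, -0.193066, 0.003678)
  k4: at (u, v) = (0.152372, -0.196704), (du/dtau, dv/dtau) = (-0.647701, 0.508235); Gamma_uuu = 0.172853, Gamma_uuv = -0.133897, Gamma_uvv = 0.000000, Gamma_vuu = -0.001948, Gamma_vuv = 0.001509, Gamma_vvv = 0.000000; k4 = (-0.647701, 0.508235, -0.160669, 0.001811)
  Y <- Y + (h/6)(k1 + 2k2 + 2k3 + k4): u = 0.1523, v = -0.1967, du/dtau = -0.6477, dv/dtau = 0.5083

Answer: u = 0.1523, v = -0.1967, du/dtau = -0.6477, dv/dtau = 0.5083


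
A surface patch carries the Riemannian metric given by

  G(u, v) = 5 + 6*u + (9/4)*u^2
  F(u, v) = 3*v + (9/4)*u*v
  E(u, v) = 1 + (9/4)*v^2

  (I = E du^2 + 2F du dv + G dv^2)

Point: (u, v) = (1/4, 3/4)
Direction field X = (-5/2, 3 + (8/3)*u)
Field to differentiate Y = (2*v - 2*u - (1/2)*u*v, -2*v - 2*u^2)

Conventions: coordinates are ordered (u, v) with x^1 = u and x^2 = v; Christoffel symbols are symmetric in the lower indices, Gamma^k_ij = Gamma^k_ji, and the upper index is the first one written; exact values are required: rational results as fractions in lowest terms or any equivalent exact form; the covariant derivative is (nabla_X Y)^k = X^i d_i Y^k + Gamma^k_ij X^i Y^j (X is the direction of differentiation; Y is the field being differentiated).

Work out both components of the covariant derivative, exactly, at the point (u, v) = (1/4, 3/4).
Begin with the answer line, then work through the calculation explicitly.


Answer: (nabla_X Y)^u = 29123/2024, (nabla_X Y)^v = -18283/12144

E = 145/64, F = 171/64, G = 425/64 at the point
E_u = 0, E_v = 27/8, F_u = 27/16, F_v = 57/16, G_u = 57/8, G_v = 0
EG - F^2 = 253/32;  g^inv = (32/253) * [[425/64, -171/64], [-171/64, 145/64]]
first-kind symbols [ij,l] = (1/2)(d_i g_jl + d_j g_il - d_l g_ij): [uu,u] = E_u/2 = 0, [uu,v] = F_u - E_v/2 = 0, [uv,u] = E_v/2 = 27/16, [uv,v] = G_u/2 = 57/16, [vv,u] = F_v - G_u/2 = 0, [vv,v] = G_v/2 = 0
Gamma^u_ij = (G*[ij,u] - F*[ij,v])/(EG - F^2), Gamma^v_ij = (E*[ij,v] - F*[ij,u])/(EG - F^2)
Gamma_uuu = 0, Gamma_uuv = 54/253, Gamma_uvv = 0, Gamma_vuu = 0, Gamma_vuv = 114/253, Gamma_vvv = 0
X = (-5/2, 11/3), Y = (29/32, -13/8) at the point


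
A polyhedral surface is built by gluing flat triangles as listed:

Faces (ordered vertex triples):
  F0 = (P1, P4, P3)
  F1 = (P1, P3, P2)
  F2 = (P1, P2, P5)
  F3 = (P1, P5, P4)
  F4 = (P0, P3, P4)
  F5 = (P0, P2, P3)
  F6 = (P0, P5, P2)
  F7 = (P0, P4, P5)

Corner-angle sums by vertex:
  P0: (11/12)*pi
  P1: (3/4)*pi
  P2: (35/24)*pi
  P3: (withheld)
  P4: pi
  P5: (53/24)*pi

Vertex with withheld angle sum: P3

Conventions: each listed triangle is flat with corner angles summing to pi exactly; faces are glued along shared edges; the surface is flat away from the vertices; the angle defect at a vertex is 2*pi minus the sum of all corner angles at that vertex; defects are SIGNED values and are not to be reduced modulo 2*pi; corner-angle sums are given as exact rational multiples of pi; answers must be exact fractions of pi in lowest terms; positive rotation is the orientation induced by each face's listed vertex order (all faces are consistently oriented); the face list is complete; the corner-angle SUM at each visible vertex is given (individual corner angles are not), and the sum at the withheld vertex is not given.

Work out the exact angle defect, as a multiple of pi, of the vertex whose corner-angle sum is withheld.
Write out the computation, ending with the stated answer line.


V = 6, E = 12, F = 8; chi = V - E + F = 2
Gauss-Bonnet: total defect = 2*pi*chi = 4*pi; visible defects sum to (11/3)*pi

Answer: defect(P3) = pi/3


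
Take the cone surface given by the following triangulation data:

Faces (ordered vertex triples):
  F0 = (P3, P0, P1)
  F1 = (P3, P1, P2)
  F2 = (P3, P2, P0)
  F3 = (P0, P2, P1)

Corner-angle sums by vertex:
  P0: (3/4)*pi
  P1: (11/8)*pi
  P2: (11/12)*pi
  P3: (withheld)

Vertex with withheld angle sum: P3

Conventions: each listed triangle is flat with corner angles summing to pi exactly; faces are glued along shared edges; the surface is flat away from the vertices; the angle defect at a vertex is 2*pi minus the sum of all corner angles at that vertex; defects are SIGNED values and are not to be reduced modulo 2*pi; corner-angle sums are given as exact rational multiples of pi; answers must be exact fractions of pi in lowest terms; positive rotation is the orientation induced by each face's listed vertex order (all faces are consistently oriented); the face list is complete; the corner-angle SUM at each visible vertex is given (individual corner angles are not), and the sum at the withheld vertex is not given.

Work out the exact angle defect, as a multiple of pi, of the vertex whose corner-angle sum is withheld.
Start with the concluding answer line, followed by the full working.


Answer: defect(P3) = (25/24)*pi

V = 4, E = 6, F = 4; chi = V - E + F = 2
Gauss-Bonnet: total defect = 2*pi*chi = 4*pi; visible defects sum to (71/24)*pi


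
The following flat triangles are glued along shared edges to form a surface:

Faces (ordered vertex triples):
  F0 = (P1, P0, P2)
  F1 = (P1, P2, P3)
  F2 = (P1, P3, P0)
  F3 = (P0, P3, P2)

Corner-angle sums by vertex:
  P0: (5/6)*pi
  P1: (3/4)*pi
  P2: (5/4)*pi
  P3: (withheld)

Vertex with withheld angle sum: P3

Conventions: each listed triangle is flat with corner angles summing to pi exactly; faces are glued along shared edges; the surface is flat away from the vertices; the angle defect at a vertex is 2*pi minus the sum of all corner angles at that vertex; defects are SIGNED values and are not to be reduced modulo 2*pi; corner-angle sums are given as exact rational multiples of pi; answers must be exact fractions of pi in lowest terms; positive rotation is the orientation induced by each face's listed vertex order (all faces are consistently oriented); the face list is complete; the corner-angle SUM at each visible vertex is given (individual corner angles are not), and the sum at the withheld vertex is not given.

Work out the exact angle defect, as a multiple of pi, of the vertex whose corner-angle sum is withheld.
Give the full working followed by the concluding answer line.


V = 4, E = 6, F = 4; chi = V - E + F = 2
Gauss-Bonnet: total defect = 2*pi*chi = 4*pi; visible defects sum to (19/6)*pi

Answer: defect(P3) = (5/6)*pi


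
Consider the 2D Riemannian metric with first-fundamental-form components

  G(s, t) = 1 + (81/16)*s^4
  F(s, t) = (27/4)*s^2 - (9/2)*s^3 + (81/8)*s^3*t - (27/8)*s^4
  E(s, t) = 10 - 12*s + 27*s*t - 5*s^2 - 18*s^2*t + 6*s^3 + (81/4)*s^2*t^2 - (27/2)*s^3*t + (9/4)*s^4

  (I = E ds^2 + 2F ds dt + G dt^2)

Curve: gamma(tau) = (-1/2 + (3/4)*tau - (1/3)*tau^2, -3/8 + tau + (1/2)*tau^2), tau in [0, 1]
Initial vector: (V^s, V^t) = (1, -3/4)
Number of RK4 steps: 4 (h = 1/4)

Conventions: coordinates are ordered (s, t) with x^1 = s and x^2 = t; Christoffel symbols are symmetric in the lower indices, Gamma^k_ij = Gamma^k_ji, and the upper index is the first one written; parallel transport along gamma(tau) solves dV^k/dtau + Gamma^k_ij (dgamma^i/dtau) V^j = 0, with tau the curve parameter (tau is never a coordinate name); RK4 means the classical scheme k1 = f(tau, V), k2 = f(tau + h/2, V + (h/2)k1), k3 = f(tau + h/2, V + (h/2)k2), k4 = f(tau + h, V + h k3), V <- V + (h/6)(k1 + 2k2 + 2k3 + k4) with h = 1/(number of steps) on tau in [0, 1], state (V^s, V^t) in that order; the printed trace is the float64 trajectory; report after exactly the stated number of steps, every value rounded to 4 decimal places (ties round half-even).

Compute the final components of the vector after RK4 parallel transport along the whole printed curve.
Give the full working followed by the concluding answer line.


gamma'(tau) = (3/4 - (2/3)*tau, 1 + tau); f(tau, V)^k = -Gamma^k_ij(gamma(tau)) gamma'^i(tau) V^j; h = 1/4; intermediate values shown to 6 dp
curve data and Christoffel symbols at the stage parameters:
  tau = 0.000000: gamma = (-0.500000, -0.375000), gamma' = (0.750000, 1.000000); Gamma_sss = -0.459238, Gamma_sst = -0.472359, Gamma_stt = 0.000000, Gamma_tss = -0.057806, Gamma_tst = -0.059458, Gamma_ttt = 0.000000
  tau = 0.125000: gamma = (-0.411458, -0.242188), gamma' = (0.666667, 1.125000); Gamma_sss = -0.431261, Gamma_sst = -0.430353, Gamma_stt = 0.000000, Gamma_tss = -0.040891, Gamma_tst = -0.040805, Gamma_ttt = 0.000000
  tau = 0.250000: gamma = (-0.333333, -0.093750), gamma' = (0.583333, 1.250000); Gamma_sss = -0.361573, Gamma_sst = -0.381440, Gamma_stt = 0.000000, Gamma_tss = -0.024829, Gamma_tst = -0.026193, Gamma_ttt = 0.000000
  tau = 0.375000: gamma = (-0.265625, 0.070312), gamma' = (0.500000, 1.375000); Gamma_sss = -0.243057, Gamma_sst = -0.327645, Gamma_stt = 0.000000, Gamma_tss = -0.011548, Gamma_tst = -0.015567, Gamma_ttt = 0.000000
  tau = 0.500000: gamma = (-0.208333, 0.250000), gamma' = (0.416667, 1.500000); Gamma_sss = -0.072652, Gamma_sst = -0.272446, Gamma_stt = 0.000000, Gamma_tss = -0.002276, Gamma_tst = -0.008535, Gamma_ttt = 0.000000
  tau = 0.625000: gamma = (-0.161458, 0.445312), gamma' = (0.333333, 1.625000); Gamma_sss = 0.147998, Gamma_sst = -0.220221, Gamma_stt = 0.000000, Gamma_tss = 0.002932, Gamma_tst = -0.004363, Gamma_ttt = 0.000000
  tau = 0.750000: gamma = (-0.125000, 0.656250), gamma' = (0.250000, 1.750000); Gamma_sss = 0.414027, Gamma_sst = -0.175353, Gamma_stt = 0.000000, Gamma_tss = 0.005094, Gamma_tst = -0.002157, Gamma_ttt = 0.000000
  tau = 0.875000: gamma = (-0.098958, 0.882812), gamma' = (0.166667, 1.875000); Gamma_sss = 0.720787, Gamma_sst = -0.141428, Gamma_stt = 0.000000, Gamma_tss = 0.005692, Gamma_tst = -0.001117, Gamma_ttt = 0.000000
  tau = 1.000000: gamma = (-0.083333, 1.125000), gamma' = (0.083333, 2.000000); Gamma_sss = 1.068487, Gamma_sst = -0.120961, Gamma_stt = 0.000000, Gamma_tss = 0.006106, Gamma_tst = -0.000691, Gamma_ttt = 0.000000
step 0: V^s = 1.0000, V^t = -0.7500
step 1: k1 = (0.551085, 0.069367), k2 = (0.612121, 0.058040), k3 = (0.617602, 0.058560), k4 = (0.630279, 0.043281); V <- V + (h/6)(k1 + 2k2 + 2k3 + k4): V^s = 1.1517, V^t = -0.7356
step 2: k1 = (0.628371, 0.043150), k2 = (0.584129, 0.027753), k3 = (0.580650, 0.027587), k4 = (0.486525, 0.015242); V <- V + (h/6)(k1 + 2k2 + 2k3 + k4): V^s = 1.2952, V^t = -0.7285
step 3: k1 = (0.485821, 0.015220), k2 = (0.365006, 0.007232), k3 = (0.360273, 0.007138), k4 = (0.249853, 0.003074); V <- V + (h/6)(k1 + 2k2 + 2k3 + k4): V^s = 1.3863, V^t = -0.7266
step 4: k1 = (0.250069, 0.003077), k2 = (0.188496, 0.001489), k3 = (0.187375, 0.001480), k4 = (0.211782, 0.001210); V <- V + (h/6)(k1 + 2k2 + 2k3 + k4): V^s = 1.4369, V^t = -0.7262

Answer: V^s = 1.4369, V^t = -0.7262


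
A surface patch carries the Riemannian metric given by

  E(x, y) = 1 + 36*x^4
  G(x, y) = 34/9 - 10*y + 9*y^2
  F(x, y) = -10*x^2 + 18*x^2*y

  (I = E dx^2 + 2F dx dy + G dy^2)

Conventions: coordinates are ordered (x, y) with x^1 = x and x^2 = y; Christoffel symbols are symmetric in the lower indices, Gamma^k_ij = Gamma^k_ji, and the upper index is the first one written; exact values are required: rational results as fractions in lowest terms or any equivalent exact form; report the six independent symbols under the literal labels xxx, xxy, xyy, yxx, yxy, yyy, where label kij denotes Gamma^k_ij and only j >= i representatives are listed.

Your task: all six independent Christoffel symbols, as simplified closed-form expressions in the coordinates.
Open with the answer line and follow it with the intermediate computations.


Answer: Gamma_xxx = 648*x^3/(324*x^4 + 81*y^2 - 90*y + 34), Gamma_xxy = 0, Gamma_xyy = 162*x^2/(324*x^4 + 81*y^2 - 90*y + 34), Gamma_yxx = (324*x*y - 180*x)/(324*x^4 + 81*y^2 - 90*y + 34), Gamma_yxy = 0, Gamma_yyy = (81*y - 45)/(324*x^4 + 81*y^2 - 90*y + 34)

E = 1 + 36*x^4; F = -10*x^2 + 18*x^2*y; G = 34/9 - 10*y + 9*y^2
Gamma^k_ij = (1/2) g^{kl} (d_i g_jl + d_j g_il - d_l g_ij), with g^inv = (1/(EG-F^2)) [[G, -F], [-F, E]]
first partials: E_x = 144*x^3, E_y = 0, F_x = -20*x + 36*x*y, F_y = 18*x^2, G_x = 0, G_y = -10 + 18*y
D = EG - F^2 = 34/9 - 10*y + 9*y^2 + 36*x^4
expanded: Gamma^x_xx = (G E_x - 2F F_x + F E_y)/(2D), Gamma^x_xy = (G E_y - F G_x)/(2D), Gamma^x_yy = (2G F_y - G G_x - F G_y)/(2D), Gamma^y_xx = (2E F_x - E E_y - F E_x)/(2D), Gamma^y_xy = (E G_x - F E_y)/(2D), Gamma^y_yy = (E G_y - 2F F_y + F G_x)/(2D); substitute and cancel common factors


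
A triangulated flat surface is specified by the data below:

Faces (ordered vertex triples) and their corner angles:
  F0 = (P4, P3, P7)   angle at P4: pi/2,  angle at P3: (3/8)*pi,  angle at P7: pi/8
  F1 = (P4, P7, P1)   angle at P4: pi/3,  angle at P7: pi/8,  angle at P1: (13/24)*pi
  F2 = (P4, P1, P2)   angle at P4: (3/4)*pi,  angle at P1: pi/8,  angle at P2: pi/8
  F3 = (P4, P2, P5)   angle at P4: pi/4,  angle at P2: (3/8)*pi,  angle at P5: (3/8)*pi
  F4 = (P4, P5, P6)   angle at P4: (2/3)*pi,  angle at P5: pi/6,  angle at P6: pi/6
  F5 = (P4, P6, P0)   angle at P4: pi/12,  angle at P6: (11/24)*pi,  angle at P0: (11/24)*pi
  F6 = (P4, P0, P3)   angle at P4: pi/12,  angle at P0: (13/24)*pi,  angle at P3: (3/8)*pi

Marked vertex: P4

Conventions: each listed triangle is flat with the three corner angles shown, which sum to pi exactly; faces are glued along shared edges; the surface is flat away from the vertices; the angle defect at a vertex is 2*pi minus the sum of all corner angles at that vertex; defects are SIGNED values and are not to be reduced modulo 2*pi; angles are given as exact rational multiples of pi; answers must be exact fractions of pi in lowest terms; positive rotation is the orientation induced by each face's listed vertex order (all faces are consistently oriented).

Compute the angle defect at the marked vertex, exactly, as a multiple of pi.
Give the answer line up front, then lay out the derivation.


Answer: defect(P4) = (-2/3)*pi

Sum of corner angles at P4: (8/3)*pi
defect = 2*pi - (8/3)*pi


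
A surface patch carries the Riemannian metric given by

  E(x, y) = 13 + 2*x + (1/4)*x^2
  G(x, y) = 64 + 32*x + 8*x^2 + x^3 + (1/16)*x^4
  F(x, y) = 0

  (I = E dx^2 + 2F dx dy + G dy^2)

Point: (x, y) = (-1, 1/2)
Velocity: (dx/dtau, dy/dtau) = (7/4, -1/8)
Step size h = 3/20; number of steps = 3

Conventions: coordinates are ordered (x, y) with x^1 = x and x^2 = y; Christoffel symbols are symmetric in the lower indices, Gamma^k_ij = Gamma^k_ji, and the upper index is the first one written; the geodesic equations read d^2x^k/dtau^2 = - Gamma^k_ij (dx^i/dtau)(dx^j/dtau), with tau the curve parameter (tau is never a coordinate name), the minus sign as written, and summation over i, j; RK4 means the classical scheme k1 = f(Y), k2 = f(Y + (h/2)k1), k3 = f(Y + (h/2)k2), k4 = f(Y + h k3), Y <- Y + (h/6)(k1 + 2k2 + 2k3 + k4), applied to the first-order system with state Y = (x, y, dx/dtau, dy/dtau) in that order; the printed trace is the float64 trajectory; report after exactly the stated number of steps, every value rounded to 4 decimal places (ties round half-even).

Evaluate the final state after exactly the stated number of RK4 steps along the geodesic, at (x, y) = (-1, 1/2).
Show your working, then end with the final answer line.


f(Y) = (dx/dtau, dy/dtau, -Gamma^x_ij Y'^i Y'^j, -Gamma^y_ij Y'^i Y'^j) with the Gammas evaluated at the stage position; h = 0.150000; intermediate values shown to 6 dp
step 0: x = -1.0000, y = 0.5000, dx/dtau = 1.7500, dy/dtau = -0.1250
step 1:
  k1: at (x, y) = (-1.000000, 0.500000), (dx/dtau, dy/dtau) = (1.750000, -0.125000); Gamma_xxx = 0.066667, Gamma_xxy = 0.000000, Gamma_xyy = -0.833333, Gamma_yxx = 0.000000, Gamma_yxy = 0.240000, Gamma_yyy = 0.000000; k1 = (1.750000, -0.125000, -0.191146, 0.105000)
  k2: at (x, y) = (-0.868750, 0.490625), (dx/dtau, dy/dtau) = (1.735664, -0.117125); Gamma_xxx = 0.068361, Gamma_xxy = 0.000000, Gamma_xyy = -0.882017, Gamma_yxx = 0.000000, Gamma_yxy = 0.242688, Gamma_yyy = 0.000000; k2 = (1.735664, -0.117125, -0.193839, 0.098672)
  k3: at (x, y) = (-0.869825, 0.491216), (dx/dtau, dy/dtau) = (1.735462, -0.117600); Gamma_xxx = 0.068347, Gamma_xxy = 0.000000, Gamma_xyy = -0.881613, Gamma_yxx = 0.000000, Gamma_yxy = 0.242668, Gamma_yyy = 0.000000; k3 = (1.735462, -0.117600, -0.193658, 0.099052)
  k4: at (x, y) = (-0.739681, 0.482360), (dx/dtau, dy/dtau) = (1.720951, -0.110142); Gamma_xxx = 0.069919, Gamma_xxy = 0.000000, Gamma_xyy = -0.930966, Gamma_yxx = 0.000000, Gamma_yxy = 0.244864, Gamma_yyy = 0.000000; k4 = (1.720951, -0.110142, -0.195785, 0.092827)
  Y <- Y + (h/6)(k1 + 2k2 + 2k3 + k4): x = -0.7397, y = 0.4824, dx/dtau = 1.7210, dy/dtau = -0.1102
step 2:
  k1: at (x, y) = (-0.739670, 0.482385), (dx/dtau, dy/dtau) = (1.720952, -0.110168); Gamma_xxx = 0.069920, Gamma_xxy = 0.000000, Gamma_xyy = -0.930970, Gamma_yxx = 0.000000, Gamma_yxy = 0.244864, Gamma_yyy = 0.000000; k1 = (1.720952, -0.110168, -0.195780, 0.092849)
  k2: at (x, y) = (-0.610599, 0.474123), (dx/dtau, dy/dtau) = (1.706268, -0.103204); Gamma_xxx = 0.071374, Gamma_xxy = 0.000000, Gamma_xyy = -0.980963, Gamma_yxx = 0.000000, Gamma_yxy = 0.246609, Gamma_yyy = 0.000000; k2 = (1.706268, -0.103204, -0.197346, 0.086853)
  k3: at (x, y) = (-0.611700, 0.474645), (dx/dtau, dy/dtau) = (1.706151, -0.103654); Gamma_xxx = 0.071362, Gamma_xxy = 0.000000, Gamma_xyy = -0.980532, Gamma_yxx = 0.000000, Gamma_yxy = 0.246596, Gamma_yyy = 0.000000; k3 = (1.706151, -0.103654, -0.197196, 0.087221)
  k4: at (x, y) = (-0.483747, 0.466837), (dx/dtau, dy/dtau) = (1.691372, -0.097085); Gamma_xxx = 0.072704, Gamma_xxy = 0.000000, Gamma_xyy = -1.031088, Gamma_yxx = 0.000000, Gamma_yxy = 0.247937, Gamma_yyy = 0.000000; k4 = (1.691372, -0.097085, -0.198268, 0.081426)
  Y <- Y + (h/6)(k1 + 2k2 + 2k3 + k4): x = -0.4837, y = 0.4669, dx/dtau = 1.6914, dy/dtau = -0.0971
step 3:
  k1: at (x, y) = (-0.483741, 0.466861), (dx/dtau, dy/dtau) = (1.691374, -0.097108); Gamma_xxx = 0.072704, Gamma_xxy = 0.000000, Gamma_xyy = -1.031090, Gamma_yxx = 0.000000, Gamma_yxy = 0.247937, Gamma_yyy = 0.000000; k1 = (1.691374, -0.097108, -0.198264, 0.081445)
  k2: at (x, y) = (-0.356888, 0.459578), (dx/dtau, dy/dtau) = (1.676504, -0.090999); Gamma_xxx = 0.073938, Gamma_xxy = 0.000000, Gamma_xyy = -1.082172, Gamma_yxx = 0.000000, Gamma_yxy = 0.248912, Gamma_yyy = 0.000000; k2 = (1.676504, -0.090999, -0.198855, 0.075948)
  k3: at (x, y) = (-0.358003, 0.460036), (dx/dtau, dy/dtau) = (1.676459, -0.091411); Gamma_xxx = 0.073928, Gamma_xxy = 0.000000, Gamma_xyy = -1.081719, Gamma_yxx = 0.000000, Gamma_yxy = 0.248905, Gamma_yyy = 0.000000; k3 = (1.676459, -0.091411, -0.198737, 0.076288)
  k4: at (x, y) = (-0.232272, 0.453149), (dx/dtau, dy/dtau) = (1.661563, -0.085664); Gamma_xxx = 0.075061, Gamma_xxy = 0.000000, Gamma_xyy = -1.133257, Gamma_yxx = 0.000000, Gamma_yxy = 0.249553, Gamma_yyy = 0.000000; k4 = (1.661563, -0.085664, -0.198911, 0.071041)
  Y <- Y + (h/6)(k1 + 2k2 + 2k3 + k4): x = -0.2323, y = 0.4532, dx/dtau = 1.6616, dy/dtau = -0.0857

Answer: x = -0.2323, y = 0.4532, dx/dtau = 1.6616, dy/dtau = -0.0857


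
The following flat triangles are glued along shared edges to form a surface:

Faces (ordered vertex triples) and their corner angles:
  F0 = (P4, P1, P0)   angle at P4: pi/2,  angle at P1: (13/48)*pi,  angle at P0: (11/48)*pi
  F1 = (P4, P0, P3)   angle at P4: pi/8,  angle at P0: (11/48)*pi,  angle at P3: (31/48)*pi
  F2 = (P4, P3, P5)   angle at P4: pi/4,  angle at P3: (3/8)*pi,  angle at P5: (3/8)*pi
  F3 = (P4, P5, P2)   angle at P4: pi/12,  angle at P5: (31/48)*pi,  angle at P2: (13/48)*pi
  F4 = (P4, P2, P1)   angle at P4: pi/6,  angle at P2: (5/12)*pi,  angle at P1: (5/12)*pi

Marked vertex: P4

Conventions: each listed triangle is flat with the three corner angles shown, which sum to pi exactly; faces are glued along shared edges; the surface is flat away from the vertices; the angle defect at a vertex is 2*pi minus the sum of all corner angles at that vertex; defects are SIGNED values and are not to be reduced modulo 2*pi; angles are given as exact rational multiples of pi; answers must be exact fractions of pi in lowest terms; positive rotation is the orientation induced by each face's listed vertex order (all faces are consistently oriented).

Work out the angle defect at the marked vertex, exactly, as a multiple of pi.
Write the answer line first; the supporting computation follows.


Answer: defect(P4) = (7/8)*pi

Sum of corner angles at P4: (9/8)*pi
defect = 2*pi - (9/8)*pi


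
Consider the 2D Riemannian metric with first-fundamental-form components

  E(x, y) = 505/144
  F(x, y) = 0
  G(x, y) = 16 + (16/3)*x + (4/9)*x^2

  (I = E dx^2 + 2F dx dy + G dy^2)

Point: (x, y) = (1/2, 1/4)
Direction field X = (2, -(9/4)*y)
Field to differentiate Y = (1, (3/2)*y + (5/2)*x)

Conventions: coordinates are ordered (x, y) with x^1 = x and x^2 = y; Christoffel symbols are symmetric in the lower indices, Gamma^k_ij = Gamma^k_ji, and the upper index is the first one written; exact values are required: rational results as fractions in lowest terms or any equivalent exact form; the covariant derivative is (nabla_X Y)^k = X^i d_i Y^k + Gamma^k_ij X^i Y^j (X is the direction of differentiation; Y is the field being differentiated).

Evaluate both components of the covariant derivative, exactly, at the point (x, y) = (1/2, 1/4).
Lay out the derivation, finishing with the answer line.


E = 505/144, F = 0, G = 169/9 at the point
E_x = 0, E_y = 0, F_x = 0, F_y = 0, G_x = 52/9, G_y = 0
EG - F^2 = 85345/1296;  g^inv = (1296/85345) * [[169/9, 0], [0, 505/144]]
first-kind symbols [ij,l] = (1/2)(d_i g_jl + d_j g_il - d_l g_ij): [xx,x] = E_x/2 = 0, [xx,y] = F_x - E_y/2 = 0, [xy,x] = E_y/2 = 0, [xy,y] = G_x/2 = 26/9, [yy,x] = F_y - G_x/2 = -26/9, [yy,y] = G_y/2 = 0
Gamma^x_ij = (G*[ij,x] - F*[ij,y])/(EG - F^2), Gamma^y_ij = (E*[ij,y] - F*[ij,x])/(EG - F^2)
Gamma_xxx = 0, Gamma_xxy = 0, Gamma_xyy = -416/505, Gamma_yxx = 0, Gamma_yxy = 2/13, Gamma_yyy = 0
X = (2, -9/16), Y = (1, 13/8) at the point

Answer: (nabla_X Y)^x = 1521/2020, (nabla_X Y)^y = 1901/416


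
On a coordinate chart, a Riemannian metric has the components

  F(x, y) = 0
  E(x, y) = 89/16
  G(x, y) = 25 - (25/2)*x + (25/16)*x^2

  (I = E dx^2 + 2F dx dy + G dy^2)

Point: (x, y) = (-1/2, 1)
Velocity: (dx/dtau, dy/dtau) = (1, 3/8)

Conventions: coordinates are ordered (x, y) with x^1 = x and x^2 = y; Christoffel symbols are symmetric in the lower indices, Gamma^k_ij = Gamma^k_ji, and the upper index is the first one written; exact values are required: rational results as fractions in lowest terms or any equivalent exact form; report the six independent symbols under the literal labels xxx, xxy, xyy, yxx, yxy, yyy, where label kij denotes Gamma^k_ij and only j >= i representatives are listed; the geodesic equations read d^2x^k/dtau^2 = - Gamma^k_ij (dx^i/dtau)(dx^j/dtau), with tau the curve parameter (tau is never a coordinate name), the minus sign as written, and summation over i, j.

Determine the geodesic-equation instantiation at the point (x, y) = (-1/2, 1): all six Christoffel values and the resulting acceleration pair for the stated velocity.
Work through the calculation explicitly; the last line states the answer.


E = 89/16, F = 0, G = 2025/64 at the point
E_x = 0, E_y = 0, F_x = 0, F_y = 0, G_x = -225/16, G_y = 0
EG - F^2 = 180225/1024;  g^inv = (1024/180225) * [[2025/64, 0], [0, 89/16]]
first-kind symbols [ij,l] = (1/2)(d_i g_jl + d_j g_il - d_l g_ij): [xx,x] = E_x/2 = 0, [xx,y] = F_x - E_y/2 = 0, [xy,x] = E_y/2 = 0, [xy,y] = G_x/2 = -225/32, [yy,x] = F_y - G_x/2 = 225/32, [yy,y] = G_y/2 = 0
Gamma^x_ij = (G*[ij,x] - F*[ij,y])/(EG - F^2), Gamma^y_ij = (E*[ij,y] - F*[ij,x])/(EG - F^2)
Gamma_xxx = 0, Gamma_xxy = 0, Gamma_xyy = 225/178, Gamma_yxx = 0, Gamma_yxy = -2/9, Gamma_yyy = 0
d^2x/dtau^2 = -(Gamma_xxx*(1)^2 + 2*Gamma_xxy*(1)*(3/8) + Gamma_xyy*(3/8)^2) = -2025/11392
d^2y/dtau^2 = -(Gamma_yxx*(1)^2 + 2*Gamma_yxy*(1)*(3/8) + Gamma_yyy*(3/8)^2) = 1/6

Answer: Gamma_xxx = 0, Gamma_xxy = 0, Gamma_xyy = 225/178, Gamma_yxx = 0, Gamma_yxy = -2/9, Gamma_yyy = 0; accelerations (d^2x/dtau^2, d^2y/dtau^2) = (-2025/11392, 1/6)


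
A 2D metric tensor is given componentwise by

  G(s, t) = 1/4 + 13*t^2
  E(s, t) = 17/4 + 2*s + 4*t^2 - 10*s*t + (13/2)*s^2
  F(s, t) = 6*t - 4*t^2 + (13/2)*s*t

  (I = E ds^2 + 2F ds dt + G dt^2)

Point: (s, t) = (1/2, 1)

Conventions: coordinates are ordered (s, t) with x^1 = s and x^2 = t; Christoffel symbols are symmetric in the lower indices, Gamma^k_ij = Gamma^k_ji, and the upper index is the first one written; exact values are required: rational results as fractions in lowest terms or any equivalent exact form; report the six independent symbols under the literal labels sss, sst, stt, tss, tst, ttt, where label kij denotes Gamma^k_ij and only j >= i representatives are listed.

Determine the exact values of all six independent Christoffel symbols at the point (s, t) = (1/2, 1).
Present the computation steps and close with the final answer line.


E = 47/8, F = 21/4, G = 53/4 at the point
E_s = -3/2, E_t = 3, F_s = 13/2, F_t = 5/4, G_s = 0, G_t = 26
EG - F^2 = 1609/32;  g^inv = (32/1609) * [[53/4, -21/4], [-21/4, 47/8]]
first-kind symbols [ij,l] = (1/2)(d_i g_jl + d_j g_il - d_l g_ij): [ss,s] = E_s/2 = -3/4, [ss,t] = F_s - E_t/2 = 5, [st,s] = E_t/2 = 3/2, [st,t] = G_s/2 = 0, [tt,s] = F_t - G_s/2 = 5/4, [tt,t] = G_t/2 = 13
Gamma^s_ij = (G*[ij,s] - F*[ij,t])/(EG - F^2), Gamma^t_ij = (E*[ij,t] - F*[ij,s])/(EG - F^2)

Answer: Gamma_sss = -1158/1609, Gamma_sst = 636/1609, Gamma_stt = -1654/1609, Gamma_tss = 1066/1609, Gamma_tst = -252/1609, Gamma_ttt = 2234/1609


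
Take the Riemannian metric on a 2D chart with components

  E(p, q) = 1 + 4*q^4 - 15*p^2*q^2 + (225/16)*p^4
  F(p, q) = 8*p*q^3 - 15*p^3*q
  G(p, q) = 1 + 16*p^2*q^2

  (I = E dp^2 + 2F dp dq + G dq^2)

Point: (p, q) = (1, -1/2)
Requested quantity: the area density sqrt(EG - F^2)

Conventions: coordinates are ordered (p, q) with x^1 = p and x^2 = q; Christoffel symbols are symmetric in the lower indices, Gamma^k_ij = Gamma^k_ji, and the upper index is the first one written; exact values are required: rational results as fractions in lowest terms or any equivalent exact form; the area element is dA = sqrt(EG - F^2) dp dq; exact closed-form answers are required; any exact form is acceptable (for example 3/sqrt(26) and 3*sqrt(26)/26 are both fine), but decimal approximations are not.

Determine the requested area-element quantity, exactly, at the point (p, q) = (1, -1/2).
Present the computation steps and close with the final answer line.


E = 185/16, F = 13/2, G = 5; EG - F^2 = 249/16

Answer: sqrt(EG - F^2) = sqrt(249)/4


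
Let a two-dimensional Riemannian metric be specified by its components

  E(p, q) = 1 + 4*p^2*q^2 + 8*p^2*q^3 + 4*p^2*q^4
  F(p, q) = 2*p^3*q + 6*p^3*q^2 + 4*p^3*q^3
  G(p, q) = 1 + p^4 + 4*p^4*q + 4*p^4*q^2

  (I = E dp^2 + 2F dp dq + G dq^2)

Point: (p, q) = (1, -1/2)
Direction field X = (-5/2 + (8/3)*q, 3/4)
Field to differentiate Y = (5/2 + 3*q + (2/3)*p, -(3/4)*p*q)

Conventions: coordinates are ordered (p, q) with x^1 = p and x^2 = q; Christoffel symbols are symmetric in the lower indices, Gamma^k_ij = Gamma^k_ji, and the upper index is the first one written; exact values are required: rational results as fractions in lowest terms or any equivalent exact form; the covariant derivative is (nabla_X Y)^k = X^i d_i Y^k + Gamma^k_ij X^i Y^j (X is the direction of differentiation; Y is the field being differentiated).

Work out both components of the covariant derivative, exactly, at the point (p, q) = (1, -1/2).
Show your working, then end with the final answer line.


E = 5/4, F = 0, G = 1 at the point
E_p = 1/2, E_q = 0, F_p = 0, F_q = -1, G_p = 0, G_q = 0
EG - F^2 = 5/4;  g^inv = (4/5) * [[1, 0], [0, 5/4]]
first-kind symbols [ij,l] = (1/2)(d_i g_jl + d_j g_il - d_l g_ij): [pp,p] = E_p/2 = 1/4, [pp,q] = F_p - E_q/2 = 0, [pq,p] = E_q/2 = 0, [pq,q] = G_p/2 = 0, [qq,p] = F_q - G_p/2 = -1, [qq,q] = G_q/2 = 0
Gamma^p_ij = (G*[ij,p] - F*[ij,q])/(EG - F^2), Gamma^q_ij = (E*[ij,q] - F*[ij,p])/(EG - F^2)
Gamma_ppp = 1/5, Gamma_ppq = 0, Gamma_pqq = -4/5, Gamma_qpp = 0, Gamma_qpq = 0, Gamma_qqq = 0
X = (-23/6, 3/4), Y = (5/3, 3/8) at the point

Answer: (nabla_X Y)^p = -217/120, (nabla_X Y)^q = -2


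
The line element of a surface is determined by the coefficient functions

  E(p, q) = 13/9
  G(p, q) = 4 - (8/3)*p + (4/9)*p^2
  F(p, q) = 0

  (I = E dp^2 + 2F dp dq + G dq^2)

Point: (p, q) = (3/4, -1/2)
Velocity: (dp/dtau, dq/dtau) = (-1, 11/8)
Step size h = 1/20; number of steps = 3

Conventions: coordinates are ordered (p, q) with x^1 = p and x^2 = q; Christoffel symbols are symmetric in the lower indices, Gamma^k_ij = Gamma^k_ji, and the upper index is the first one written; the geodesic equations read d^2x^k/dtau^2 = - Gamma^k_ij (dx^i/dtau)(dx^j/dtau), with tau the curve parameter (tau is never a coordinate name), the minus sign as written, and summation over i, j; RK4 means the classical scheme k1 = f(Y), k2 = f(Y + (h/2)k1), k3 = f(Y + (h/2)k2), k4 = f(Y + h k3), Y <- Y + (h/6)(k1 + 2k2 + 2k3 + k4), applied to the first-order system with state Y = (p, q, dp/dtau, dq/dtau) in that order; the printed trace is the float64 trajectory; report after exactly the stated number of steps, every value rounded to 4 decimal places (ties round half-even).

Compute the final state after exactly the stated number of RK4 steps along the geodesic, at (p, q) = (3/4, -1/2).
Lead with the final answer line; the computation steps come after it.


Answer: p = 0.5862, q = -0.3074, dp/dtau = -1.1773, dq/dtau = 1.1948

f(Y) = (dp/dtau, dq/dtau, -Gamma^p_ij Y'^i Y'^j, -Gamma^q_ij Y'^i Y'^j) with the Gammas evaluated at the stage position; h = 0.050000; intermediate values shown to 6 dp
step 0: p = 0.7500, q = -0.5000, dp/dtau = -1.0000, dq/dtau = 1.3750
step 1:
  k1: at (p, q) = (0.750000, -0.500000), (dp/dtau, dq/dtau) = (-1.000000, 1.375000); Gamma_ppp = 0.000000, Gamma_ppq = 0.000000, Gamma_pqq = 0.692308, Gamma_qpp = 0.000000, Gamma_qpq = -0.444444, Gamma_qqq = 0.000000; k1 = (-1.000000, 1.375000, -1.308894, -1.222222)
  k2: at (p, q) = (0.725000, -0.465625), (dp/dtau, dq/dtau) = (-1.032722, 1.344444); Gamma_ppp = 0.000000, Gamma_ppq = 0.000000, Gamma_pqq = 0.700000, Gamma_qpp = 0.000000, Gamma_qpq = -0.439560, Gamma_qqq = 0.000000; k2 = (-1.032722, 1.344444, -1.265272, -1.220605)
  k3: at (p, q) = (0.724182, -0.466389), (dp/dtau, dq/dtau) = (-1.031632, 1.344485); Gamma_ppp = 0.000000, Gamma_ppq = 0.000000, Gamma_pqq = 0.700252, Gamma_qpp = 0.000000, Gamma_qpq = -0.439402, Gamma_qqq = 0.000000; k3 = (-1.031632, 1.344485, -1.265803, -1.218914)
  k4: at (p, q) = (0.698418, -0.432776), (dp/dtau, dq/dtau) = (-1.063290, 1.314054); Gamma_ppp = 0.000000, Gamma_ppq = 0.000000, Gamma_pqq = 0.708179, Gamma_qpp = 0.000000, Gamma_qpq = -0.434484, Gamma_qqq = 0.000000; k4 = (-1.063290, 1.314054, -1.222840, -1.214140)
  Y <- Y + (h/6)(k1 + 2k2 + 2k3 + k4): p = 0.6984, q = -0.4328, dp/dtau = -1.0633, dq/dtau = 1.3140
step 2:
  k1: at (p, q) = (0.698400, -0.432776), (dp/dtau, dq/dtau) = (-1.063282, 1.314038); Gamma_ppp = 0.000000, Gamma_ppq = 0.000000, Gamma_pqq = 0.708185, Gamma_qpp = 0.000000, Gamma_qpq = -0.434480, Gamma_qqq = 0.000000; k1 = (-1.063282, 1.314038, -1.222820, -1.214107)
  k2: at (p, q) = (0.671818, -0.399925), (dp/dtau, dq/dtau) = (-1.093853, 1.283686); Gamma_ppp = 0.000000, Gamma_ppq = 0.000000, Gamma_pqq = 0.716364, Gamma_qpp = 0.000000, Gamma_qpq = -0.429520, Gamma_qqq = 0.000000; k2 = (-1.093853, 1.283686, -1.180459, -1.206231)
  k3: at (p, q) = (0.671054, -0.400684), (dp/dtau, dq/dtau) = (-1.092794, 1.283883); Gamma_ppp = 0.000000, Gamma_ppq = 0.000000, Gamma_pqq = 0.716599, Gamma_qpp = 0.000000, Gamma_qpq = -0.429379, Gamma_qqq = 0.000000; k3 = (-1.092794, 1.283883, -1.181209, -1.204853)
  k4: at (p, q) = (0.643760, -0.368582), (dp/dtau, dq/dtau) = (-1.122343, 1.253796); Gamma_ppp = 0.000000, Gamma_ppq = 0.000000, Gamma_pqq = 0.724997, Gamma_qpp = 0.000000, Gamma_qpq = -0.424405, Gamma_qqq = 0.000000; k4 = (-1.122343, 1.253796, -1.139698, -1.194436)
  Y <- Y + (h/6)(k1 + 2k2 + 2k3 + k4): p = 0.6437, q = -0.3686, dp/dtau = -1.1223, dq/dtau = 1.2538
step 3:
  k1: at (p, q) = (0.643742, -0.368584), (dp/dtau, dq/dtau) = (-1.122331, 1.253782); Gamma_ppp = 0.000000, Gamma_ppq = 0.000000, Gamma_pqq = 0.725002, Gamma_qpp = 0.000000, Gamma_qpq = -0.424402, Gamma_qqq = 0.000000; k1 = (-1.122331, 1.253782, -1.139682, -1.194402)
  k2: at (p, q) = (0.615684, -0.337240), (dp/dtau, dq/dtau) = (-1.150823, 1.223922); Gamma_ppp = 0.000000, Gamma_ppq = 0.000000, Gamma_pqq = 0.733636, Gamma_qpp = 0.000000, Gamma_qpq = -0.419408, Gamma_qqq = 0.000000; k2 = (-1.150823, 1.223922, -1.098976, -1.181486)
  k3: at (p, q) = (0.614972, -0.337986), (dp/dtau, dq/dtau) = (-1.149806, 1.224245); Gamma_ppp = 0.000000, Gamma_ppq = 0.000000, Gamma_pqq = 0.733855, Gamma_qpp = 0.000000, Gamma_qpq = -0.419282, Gamma_qqq = 0.000000; k3 = (-1.149806, 1.224245, -1.099884, -1.180400)
  k4: at (p, q) = (0.586252, -0.307372), (dp/dtau, dq/dtau) = (-1.177325, 1.194762); Gamma_ppp = 0.000000, Gamma_ppq = 0.000000, Gamma_pqq = 0.742692, Gamma_qpp = 0.000000, Gamma_qpq = -0.414293, Gamma_qqq = 0.000000; k4 = (-1.177325, 1.194762, -1.060161, -1.165510)
  Y <- Y + (h/6)(k1 + 2k2 + 2k3 + k4): p = 0.5862, q = -0.3074, dp/dtau = -1.1773, dq/dtau = 1.1948


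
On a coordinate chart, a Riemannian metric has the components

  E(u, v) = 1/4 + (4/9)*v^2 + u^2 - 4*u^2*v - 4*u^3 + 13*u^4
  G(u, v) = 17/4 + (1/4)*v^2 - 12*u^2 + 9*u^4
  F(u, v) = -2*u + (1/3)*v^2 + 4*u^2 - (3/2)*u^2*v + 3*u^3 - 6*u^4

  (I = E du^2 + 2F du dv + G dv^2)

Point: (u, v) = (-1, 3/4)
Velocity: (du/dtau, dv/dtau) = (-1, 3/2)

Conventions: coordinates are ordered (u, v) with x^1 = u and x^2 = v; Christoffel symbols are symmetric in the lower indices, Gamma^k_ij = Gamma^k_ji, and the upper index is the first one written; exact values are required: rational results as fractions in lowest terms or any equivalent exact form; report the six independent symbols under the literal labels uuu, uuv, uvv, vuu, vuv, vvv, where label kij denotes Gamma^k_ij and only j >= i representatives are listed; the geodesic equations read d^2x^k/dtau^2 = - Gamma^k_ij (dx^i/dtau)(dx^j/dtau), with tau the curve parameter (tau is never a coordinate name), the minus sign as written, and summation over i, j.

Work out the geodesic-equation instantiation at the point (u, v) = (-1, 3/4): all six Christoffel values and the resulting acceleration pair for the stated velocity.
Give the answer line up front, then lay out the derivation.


Answer: Gamma_uuu = 16452/1549, Gamma_uuv = -19924/4647, Gamma_uvv = 1969/1549, Gamma_vuu = 229696/4647, Gamma_vuv = -25488/1549, Gamma_vvv = 5784/1549; accelerations (d^2u/dtau^2, d^2v/dtau^2) = (-163225/6196, -498130/4647)

E = 31/2, F = -63/16, G = 89/64 at the point
E_u = -60, E_v = -10/3, F_u = 101/4, F_v = -1, G_u = -12, G_v = 3/8
EG - F^2 = 1549/256;  g^inv = (256/1549) * [[89/64, 63/16], [63/16, 31/2]]
first-kind symbols [ij,l] = (1/2)(d_i g_jl + d_j g_il - d_l g_ij): [uu,u] = E_u/2 = -30, [uu,v] = F_u - E_v/2 = 323/12, [uv,u] = E_v/2 = -5/3, [uv,v] = G_u/2 = -6, [vv,u] = F_v - G_u/2 = 5, [vv,v] = G_v/2 = 3/16
Gamma^u_ij = (G*[ij,u] - F*[ij,v])/(EG - F^2), Gamma^v_ij = (E*[ij,v] - F*[ij,u])/(EG - F^2)
Gamma_uuu = 16452/1549, Gamma_uuv = -19924/4647, Gamma_uvv = 1969/1549, Gamma_vuu = 229696/4647, Gamma_vuv = -25488/1549, Gamma_vvv = 5784/1549
d^2u/dtau^2 = -(Gamma_uuu*(-1)^2 + 2*Gamma_uuv*(-1)*(3/2) + Gamma_uvv*(3/2)^2) = -163225/6196
d^2v/dtau^2 = -(Gamma_vuu*(-1)^2 + 2*Gamma_vuv*(-1)*(3/2) + Gamma_vvv*(3/2)^2) = -498130/4647
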